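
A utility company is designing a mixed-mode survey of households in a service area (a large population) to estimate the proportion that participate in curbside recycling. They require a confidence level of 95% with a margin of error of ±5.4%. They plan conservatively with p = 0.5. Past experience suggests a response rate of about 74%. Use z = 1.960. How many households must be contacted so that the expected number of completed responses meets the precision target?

Completed interviews needed: n₀ = 1.960² × 0.2500 / 0.054² ≈ 329.36 → 330.
At a 74% response rate, contacts needed = 330 / 0.74 ≈ 445.95 → 446.

446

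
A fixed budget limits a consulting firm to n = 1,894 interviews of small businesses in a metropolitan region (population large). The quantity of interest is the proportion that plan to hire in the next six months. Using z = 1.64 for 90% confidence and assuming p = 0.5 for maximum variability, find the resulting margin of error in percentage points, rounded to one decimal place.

SE(p̂) = √[p(1−p)/n] = √[0.2500/1894] = 0.01149.
E = z × SE = 1.64 × 0.01149 = 0.01884, or 1.9 percentage points.

1.9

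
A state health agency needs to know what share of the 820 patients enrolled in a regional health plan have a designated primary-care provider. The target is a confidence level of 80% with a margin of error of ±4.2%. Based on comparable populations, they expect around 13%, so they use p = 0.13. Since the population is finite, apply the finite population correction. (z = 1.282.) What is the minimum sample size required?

94

Unadjusted: n₀ = 1.282² × 0.13 × 0.87 / 0.042² ≈ 105.38, so n₀ = 106.
Finite population correction with N = 820: n = n₀ / (1 + (n₀−1)/N) = 106 / (1 + 105/820) = 106 / 1.1280 ≈ 93.97.
Rounding up, n = 94.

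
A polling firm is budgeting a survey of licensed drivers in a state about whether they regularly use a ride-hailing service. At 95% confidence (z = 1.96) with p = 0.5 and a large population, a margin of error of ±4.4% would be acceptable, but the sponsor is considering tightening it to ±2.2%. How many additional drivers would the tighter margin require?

At ±4.4%: n = 1.96² × 0.2500 / 0.044² ≈ 496.07 → 497.
At ±2.2%: n = 1.96² × 0.2500 / 0.022² ≈ 1984.30 → 1985.
Additional respondents: 1985 − 497 = 1488.

1488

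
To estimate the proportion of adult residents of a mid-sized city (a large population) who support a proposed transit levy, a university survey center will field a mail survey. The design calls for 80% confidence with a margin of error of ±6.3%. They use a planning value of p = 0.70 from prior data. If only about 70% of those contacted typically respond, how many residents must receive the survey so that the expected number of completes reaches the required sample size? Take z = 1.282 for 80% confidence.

125

Completed interviews needed: n₀ = 1.282² × 0.2100 / 0.063² ≈ 86.96 → 87.
At a 70% response rate, contacts needed = 87 / 0.70 ≈ 124.29 → 125.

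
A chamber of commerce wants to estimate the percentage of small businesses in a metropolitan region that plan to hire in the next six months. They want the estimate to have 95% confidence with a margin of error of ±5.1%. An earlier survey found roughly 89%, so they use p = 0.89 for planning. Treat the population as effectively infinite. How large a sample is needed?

For 95% confidence, z = 1.96.
With p = 0.89, p(1−p) = 0.0979.
n = z²·p(1−p)/E² = 1.96² × 0.0979 / 0.051² = 3.8416 × 0.0979 / 0.002601 ≈ 144.60.
Rounding up gives n = 145.

145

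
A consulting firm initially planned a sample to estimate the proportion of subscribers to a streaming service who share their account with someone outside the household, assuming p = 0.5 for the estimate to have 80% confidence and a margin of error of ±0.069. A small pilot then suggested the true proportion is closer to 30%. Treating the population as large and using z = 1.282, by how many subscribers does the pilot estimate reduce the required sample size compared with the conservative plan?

Conservative (p = 0.5): n = 1.282² × 0.25 / 0.069² ≈ 86.30 → 87.
Using p = 0.30: p(1−p) = 0.2100, so n = 1.282² × 0.2100 / 0.069² ≈ 72.49 → 73.
Reduction: 87 − 73 = 14.

14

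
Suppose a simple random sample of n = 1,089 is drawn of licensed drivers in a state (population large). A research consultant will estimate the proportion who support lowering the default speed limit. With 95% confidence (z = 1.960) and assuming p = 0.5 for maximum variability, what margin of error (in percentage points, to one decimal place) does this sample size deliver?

3.0

SE(p̂) = √[p(1−p)/n] = √[0.2500/1089] = 0.01515.
E = z × SE = 1.960 × 0.01515 = 0.02970, or 3.0 percentage points.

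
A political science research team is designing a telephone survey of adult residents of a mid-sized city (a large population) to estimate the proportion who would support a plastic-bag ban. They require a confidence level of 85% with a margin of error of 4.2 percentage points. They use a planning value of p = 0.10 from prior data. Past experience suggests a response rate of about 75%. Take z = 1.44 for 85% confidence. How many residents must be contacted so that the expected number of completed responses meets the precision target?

Completed interviews needed: n₀ = 1.44² × 0.0900 / 0.042² ≈ 105.80 → 106.
At a 75% response rate, contacts needed = 106 / 0.75 ≈ 141.33 → 142.

142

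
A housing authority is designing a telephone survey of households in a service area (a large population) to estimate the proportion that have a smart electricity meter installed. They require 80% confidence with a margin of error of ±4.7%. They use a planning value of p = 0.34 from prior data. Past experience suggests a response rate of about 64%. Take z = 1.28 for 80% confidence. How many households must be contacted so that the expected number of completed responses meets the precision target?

Completed interviews needed: n₀ = 1.28² × 0.2244 / 0.047² ≈ 166.44 → 167.
At a 64% response rate, contacts needed = 167 / 0.64 ≈ 260.94 → 261.

261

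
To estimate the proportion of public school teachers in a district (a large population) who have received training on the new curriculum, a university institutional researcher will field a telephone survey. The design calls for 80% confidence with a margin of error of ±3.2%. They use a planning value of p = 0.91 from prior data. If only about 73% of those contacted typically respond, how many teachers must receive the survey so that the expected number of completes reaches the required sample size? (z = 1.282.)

Completed interviews needed: n₀ = 1.282² × 0.0819 / 0.032² ≈ 131.45 → 132.
At a 73% response rate, contacts needed = 132 / 0.73 ≈ 180.82 → 181.

181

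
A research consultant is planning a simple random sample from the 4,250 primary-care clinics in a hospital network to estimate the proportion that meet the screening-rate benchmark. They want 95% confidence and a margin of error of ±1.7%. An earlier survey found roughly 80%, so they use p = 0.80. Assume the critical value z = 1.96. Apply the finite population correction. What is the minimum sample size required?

Unadjusted: n₀ = 1.96² × 0.80 × 0.20 / 0.017² ≈ 2126.84, so n₀ = 2127.
Finite population correction with N = 4,250: n = n₀ / (1 + (n₀−1)/N) = 2127 / (1 + 2126/4250) = 2127 / 1.5002 ≈ 1417.78.
Rounding up, n = 1418.

1418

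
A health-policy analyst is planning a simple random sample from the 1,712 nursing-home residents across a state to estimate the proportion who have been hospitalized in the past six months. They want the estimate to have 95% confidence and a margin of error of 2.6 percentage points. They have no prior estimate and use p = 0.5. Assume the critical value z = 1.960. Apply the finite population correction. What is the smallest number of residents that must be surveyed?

Unadjusted: n₀ = 1.960² × 0.50 × 0.50 / 0.026² ≈ 1420.71, so n₀ = 1421.
Finite population correction with N = 1,712: n = n₀ / (1 + (n₀−1)/N) = 1421 / (1 + 1420/1712) = 1421 / 1.8294 ≈ 776.74.
Rounding up, n = 777.

777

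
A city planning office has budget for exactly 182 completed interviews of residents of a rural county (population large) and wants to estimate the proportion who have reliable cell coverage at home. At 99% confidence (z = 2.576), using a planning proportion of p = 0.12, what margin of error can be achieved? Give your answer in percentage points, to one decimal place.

6.2

SE(p̂) = √[p(1−p)/n] = √[0.1056/182] = 0.02409.
E = z × SE = 2.576 × 0.02409 = 0.06205, or 6.2 percentage points.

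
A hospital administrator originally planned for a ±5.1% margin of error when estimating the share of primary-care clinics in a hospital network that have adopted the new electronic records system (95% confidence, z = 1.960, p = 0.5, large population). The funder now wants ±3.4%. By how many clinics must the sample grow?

461

At ±5.1%: n = 1.960² × 0.2500 / 0.051² ≈ 369.24 → 370.
At ±3.4%: n = 1.960² × 0.2500 / 0.034² ≈ 830.80 → 831.
Additional respondents: 831 − 370 = 461.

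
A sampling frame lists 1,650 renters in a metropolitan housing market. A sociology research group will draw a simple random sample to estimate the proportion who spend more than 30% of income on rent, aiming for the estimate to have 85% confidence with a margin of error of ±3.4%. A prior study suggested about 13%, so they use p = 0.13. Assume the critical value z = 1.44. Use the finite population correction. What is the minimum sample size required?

Unadjusted: n₀ = 1.44² × 0.13 × 0.87 / 0.034² ≈ 202.88, so n₀ = 203.
Finite population correction with N = 1,650: n = n₀ / (1 + (n₀−1)/N) = 203 / (1 + 202/1650) = 203 / 1.1224 ≈ 180.86.
Rounding up, n = 181.

181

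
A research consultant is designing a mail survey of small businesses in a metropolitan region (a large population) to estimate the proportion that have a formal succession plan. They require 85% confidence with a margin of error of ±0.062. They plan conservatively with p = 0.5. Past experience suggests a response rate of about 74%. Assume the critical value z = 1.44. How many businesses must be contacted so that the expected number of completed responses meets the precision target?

Completed interviews needed: n₀ = 1.44² × 0.2500 / 0.062² ≈ 134.86 → 135.
At a 74% response rate, contacts needed = 135 / 0.74 ≈ 182.43 → 183.

183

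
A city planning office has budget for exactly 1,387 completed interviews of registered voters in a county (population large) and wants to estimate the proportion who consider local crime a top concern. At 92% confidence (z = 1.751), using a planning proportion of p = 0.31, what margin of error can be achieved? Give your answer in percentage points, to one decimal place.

2.2

SE(p̂) = √[p(1−p)/n] = √[0.2139/1387] = 0.01242.
E = z × SE = 1.751 × 0.01242 = 0.02174, or 2.2 percentage points.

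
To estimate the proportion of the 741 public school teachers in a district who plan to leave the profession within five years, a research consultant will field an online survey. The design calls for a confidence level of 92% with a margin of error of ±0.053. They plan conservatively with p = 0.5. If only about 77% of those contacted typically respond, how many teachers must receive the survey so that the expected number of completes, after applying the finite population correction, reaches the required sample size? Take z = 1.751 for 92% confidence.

Completed interviews needed (unadjusted): n₀ = 1.751² × 0.2500 / 0.053² ≈ 272.87 → 273.
FPC for N = 741: n = 273 / (1 + 272/741) = 273 / 1.3671 ≈ 199.70 → 200.
At a 77% response rate, contacts needed = 200 / 0.77 ≈ 259.74 → 260.

260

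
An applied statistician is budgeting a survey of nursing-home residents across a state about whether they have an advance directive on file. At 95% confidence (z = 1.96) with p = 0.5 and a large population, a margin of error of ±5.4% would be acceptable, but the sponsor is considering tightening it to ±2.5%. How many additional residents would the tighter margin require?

1207

At ±5.4%: n = 1.96² × 0.2500 / 0.054² ≈ 329.36 → 330.
At ±2.5%: n = 1.96² × 0.2500 / 0.025² ≈ 1536.64 → 1537.
Additional respondents: 1537 − 330 = 1207.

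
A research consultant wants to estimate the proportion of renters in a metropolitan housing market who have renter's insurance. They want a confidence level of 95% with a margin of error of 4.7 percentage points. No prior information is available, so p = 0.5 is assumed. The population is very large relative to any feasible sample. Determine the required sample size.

For 95% confidence, z = 1.960.
With p = 0.5, p(1−p) = 0.25.
n = z²·p(1−p)/E² = 1.960² × 0.2500 / 0.047² = 3.8416 × 0.2500 / 0.002209 ≈ 434.77.
Rounding up gives n = 435.

435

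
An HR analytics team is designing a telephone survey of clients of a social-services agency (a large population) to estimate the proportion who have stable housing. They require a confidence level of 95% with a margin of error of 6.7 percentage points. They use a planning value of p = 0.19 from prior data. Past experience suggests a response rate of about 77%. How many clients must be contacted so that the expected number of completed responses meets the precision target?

For 95% confidence, z = 1.96.
Completed interviews needed: n₀ = 1.96² × 0.1539 / 0.067² ≈ 131.70 → 132.
At a 77% response rate, contacts needed = 132 / 0.77 ≈ 171.43 → 172.

172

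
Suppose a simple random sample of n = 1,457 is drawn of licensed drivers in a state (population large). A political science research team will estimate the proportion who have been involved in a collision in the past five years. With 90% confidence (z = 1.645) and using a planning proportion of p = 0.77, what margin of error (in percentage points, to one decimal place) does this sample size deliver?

SE(p̂) = √[p(1−p)/n] = √[0.1771/1457] = 0.01103.
E = z × SE = 1.645 × 0.01103 = 0.01814, or 1.8 percentage points.

1.8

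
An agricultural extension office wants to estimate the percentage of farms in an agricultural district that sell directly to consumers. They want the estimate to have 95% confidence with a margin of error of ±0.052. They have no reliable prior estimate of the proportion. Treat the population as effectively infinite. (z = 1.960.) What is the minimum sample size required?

356

With no prior estimate, use p = 0.5, giving p(1−p) = 0.25.
n = z²·p(1−p)/E² = 1.960² × 0.2500 / 0.052² = 3.8416 × 0.2500 / 0.002704 ≈ 355.18.
Rounding up gives n = 356.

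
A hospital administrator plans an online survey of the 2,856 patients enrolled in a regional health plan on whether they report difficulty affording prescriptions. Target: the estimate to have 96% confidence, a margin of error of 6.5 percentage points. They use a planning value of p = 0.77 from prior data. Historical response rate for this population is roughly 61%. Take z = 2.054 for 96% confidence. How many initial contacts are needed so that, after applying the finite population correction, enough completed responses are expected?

274

Completed interviews needed (unadjusted): n₀ = 2.054² × 0.1771 / 0.065² ≈ 176.84 → 177.
FPC for N = 2,856: n = 177 / (1 + 176/2856) = 177 / 1.0616 ≈ 166.73 → 167.
At a 61% response rate, contacts needed = 167 / 0.61 ≈ 273.77 → 274.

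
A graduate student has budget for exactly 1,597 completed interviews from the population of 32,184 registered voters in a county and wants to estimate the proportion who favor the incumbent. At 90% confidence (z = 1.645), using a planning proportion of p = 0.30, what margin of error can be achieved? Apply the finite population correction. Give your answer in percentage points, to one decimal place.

Finite-population factor: (N−n)/(N−1) = (32184−1597)/(32184−1) = 0.9504.
SE(p̂) = √[p(1−p)/n · (N−n)/(N−1)] = √[0.2100/1597 × 0.9504] = 0.01118.
E = z × SE = 1.645 × 0.01118 = 0.01839 ≈ 1.8 percentage points.

1.8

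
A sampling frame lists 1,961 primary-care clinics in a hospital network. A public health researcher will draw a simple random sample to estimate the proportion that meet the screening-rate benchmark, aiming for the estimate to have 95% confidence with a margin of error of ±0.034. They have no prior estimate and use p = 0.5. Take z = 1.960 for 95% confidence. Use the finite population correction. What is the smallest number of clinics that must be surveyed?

Unadjusted: n₀ = 1.960² × 0.50 × 0.50 / 0.034² ≈ 830.80, so n₀ = 831.
Finite population correction with N = 1,961: n = n₀ / (1 + (n₀−1)/N) = 831 / (1 + 830/1961) = 831 / 1.4233 ≈ 583.87.
Rounding up, n = 584.

584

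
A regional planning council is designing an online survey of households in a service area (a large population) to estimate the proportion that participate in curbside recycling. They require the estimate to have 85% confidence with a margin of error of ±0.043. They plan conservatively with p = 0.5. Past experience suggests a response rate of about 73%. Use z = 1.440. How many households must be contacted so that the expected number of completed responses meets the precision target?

385

Completed interviews needed: n₀ = 1.440² × 0.2500 / 0.043² ≈ 280.37 → 281.
At a 73% response rate, contacts needed = 281 / 0.73 ≈ 384.93 → 385.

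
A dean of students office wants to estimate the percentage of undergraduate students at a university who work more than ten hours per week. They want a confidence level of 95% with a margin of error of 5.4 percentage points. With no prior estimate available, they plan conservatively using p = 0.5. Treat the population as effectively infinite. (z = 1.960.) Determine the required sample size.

With p = 0.5, p(1−p) = 0.25.
n = z²·p(1−p)/E² = 1.960² × 0.2500 / 0.054² = 3.8416 × 0.2500 / 0.002916 ≈ 329.36.
Rounding up gives n = 330.

330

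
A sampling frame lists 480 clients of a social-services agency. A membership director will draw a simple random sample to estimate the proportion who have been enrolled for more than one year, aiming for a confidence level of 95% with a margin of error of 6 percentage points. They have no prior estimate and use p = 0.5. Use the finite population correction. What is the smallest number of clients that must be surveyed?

For 95% confidence, z = 1.960.
Unadjusted: n₀ = 1.960² × 0.50 × 0.50 / 0.060² ≈ 266.78, so n₀ = 267.
Finite population correction with N = 480: n = n₀ / (1 + (n₀−1)/N) = 267 / (1 + 266/480) = 267 / 1.5542 ≈ 171.80.
Rounding up, n = 172.

172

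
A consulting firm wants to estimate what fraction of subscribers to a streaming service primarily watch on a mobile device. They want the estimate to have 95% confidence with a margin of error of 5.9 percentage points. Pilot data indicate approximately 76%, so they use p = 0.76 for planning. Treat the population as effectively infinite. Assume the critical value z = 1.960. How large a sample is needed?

202

With p = 0.76, p(1−p) = 0.1824.
n = z²·p(1−p)/E² = 1.960² × 0.1824 / 0.059² = 3.8416 × 0.1824 / 0.003481 ≈ 201.29.
Rounding up gives n = 202.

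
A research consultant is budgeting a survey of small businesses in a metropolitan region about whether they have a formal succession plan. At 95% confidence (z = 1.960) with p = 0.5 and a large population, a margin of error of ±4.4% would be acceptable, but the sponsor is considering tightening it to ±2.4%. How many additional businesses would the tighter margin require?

At ±4.4%: n = 1.960² × 0.2500 / 0.044² ≈ 496.07 → 497.
At ±2.4%: n = 1.960² × 0.2500 / 0.024² ≈ 1667.36 → 1668.
Additional respondents: 1668 − 497 = 1171.

1171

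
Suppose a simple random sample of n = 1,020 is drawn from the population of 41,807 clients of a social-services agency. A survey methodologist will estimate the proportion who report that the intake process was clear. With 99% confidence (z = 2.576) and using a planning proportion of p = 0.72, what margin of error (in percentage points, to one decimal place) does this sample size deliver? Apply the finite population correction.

Finite-population factor: (N−n)/(N−1) = (41807−1020)/(41807−1) = 0.9756.
SE(p̂) = √[p(1−p)/n · (N−n)/(N−1)] = √[0.2016/1020 × 0.9756] = 0.01389.
E = z × SE = 2.576 × 0.01389 = 0.03577 ≈ 3.6 percentage points.

3.6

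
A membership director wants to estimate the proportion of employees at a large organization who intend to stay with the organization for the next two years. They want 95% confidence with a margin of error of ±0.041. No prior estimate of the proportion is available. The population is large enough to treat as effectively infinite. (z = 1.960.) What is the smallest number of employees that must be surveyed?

With no prior estimate, use p = 0.5, giving p(1−p) = 0.25.
n = z²·p(1−p)/E² = 1.960² × 0.2500 / 0.041² = 3.8416 × 0.2500 / 0.001681 ≈ 571.33.
Rounding up gives n = 572.

572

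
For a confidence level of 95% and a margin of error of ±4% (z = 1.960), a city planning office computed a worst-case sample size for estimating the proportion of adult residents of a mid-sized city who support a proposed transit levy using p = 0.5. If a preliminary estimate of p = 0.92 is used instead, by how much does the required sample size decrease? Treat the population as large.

Conservative (p = 0.5): n = 1.960² × 0.25 / 0.040² ≈ 600.25 → 601.
Using p = 0.92: p(1−p) = 0.0736, so n = 1.960² × 0.0736 / 0.040² ≈ 176.71 → 177.
Reduction: 601 − 177 = 424.

424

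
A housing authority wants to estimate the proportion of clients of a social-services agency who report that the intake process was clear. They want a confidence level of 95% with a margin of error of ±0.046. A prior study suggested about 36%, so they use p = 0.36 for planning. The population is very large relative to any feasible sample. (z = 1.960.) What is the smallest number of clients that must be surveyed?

With p = 0.36, p(1−p) = 0.2304.
n = z²·p(1−p)/E² = 1.960² × 0.2304 / 0.046² = 3.8416 × 0.2304 / 0.002116 ≈ 418.29.
Rounding up gives n = 419.

419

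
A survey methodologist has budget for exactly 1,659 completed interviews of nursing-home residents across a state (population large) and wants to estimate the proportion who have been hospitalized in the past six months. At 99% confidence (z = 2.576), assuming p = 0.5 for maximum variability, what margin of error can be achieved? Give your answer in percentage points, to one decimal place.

3.2

SE(p̂) = √[p(1−p)/n] = √[0.2500/1659] = 0.01228.
E = z × SE = 2.576 × 0.01228 = 0.03162, or 3.2 percentage points.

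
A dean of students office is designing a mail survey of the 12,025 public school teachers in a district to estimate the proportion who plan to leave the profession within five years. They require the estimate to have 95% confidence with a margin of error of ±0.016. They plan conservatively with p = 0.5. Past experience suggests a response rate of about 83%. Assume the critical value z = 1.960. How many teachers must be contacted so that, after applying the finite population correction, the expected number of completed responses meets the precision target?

3446

Completed interviews needed (unadjusted): n₀ = 1.960² × 0.2500 / 0.016² ≈ 3751.56 → 3752.
FPC for N = 12,025: n = 3752 / (1 + 3751/12025) = 3752 / 1.3119 ≈ 2859.90 → 2860.
At an 83% response rate, contacts needed = 2860 / 0.83 ≈ 3445.78 → 3446.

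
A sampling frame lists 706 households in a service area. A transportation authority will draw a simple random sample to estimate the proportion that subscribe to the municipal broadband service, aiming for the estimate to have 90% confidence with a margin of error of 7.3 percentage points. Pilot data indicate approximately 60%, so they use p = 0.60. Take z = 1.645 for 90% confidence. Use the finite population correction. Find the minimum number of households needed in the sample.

Unadjusted: n₀ = 1.645² × 0.60 × 0.40 / 0.073² ≈ 121.87, so n₀ = 122.
Finite population correction with N = 706: n = n₀ / (1 + (n₀−1)/N) = 122 / (1 + 121/706) = 122 / 1.1714 ≈ 104.15.
Rounding up, n = 105.

105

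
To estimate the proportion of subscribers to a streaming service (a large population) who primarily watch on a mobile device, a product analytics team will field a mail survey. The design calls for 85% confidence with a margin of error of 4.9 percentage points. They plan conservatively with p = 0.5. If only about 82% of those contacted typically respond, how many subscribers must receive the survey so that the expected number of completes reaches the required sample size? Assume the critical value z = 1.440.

264

Completed interviews needed: n₀ = 1.440² × 0.2500 / 0.049² ≈ 215.91 → 216.
At an 82% response rate, contacts needed = 216 / 0.82 ≈ 263.41 → 264.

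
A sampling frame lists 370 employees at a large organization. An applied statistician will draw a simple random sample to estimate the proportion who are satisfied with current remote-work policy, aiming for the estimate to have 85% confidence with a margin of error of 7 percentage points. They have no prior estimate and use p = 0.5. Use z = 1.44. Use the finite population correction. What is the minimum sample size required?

83

Unadjusted: n₀ = 1.44² × 0.50 × 0.50 / 0.070² ≈ 105.80, so n₀ = 106.
Finite population correction with N = 370: n = n₀ / (1 + (n₀−1)/N) = 106 / (1 + 105/370) = 106 / 1.2838 ≈ 82.57.
Rounding up, n = 83.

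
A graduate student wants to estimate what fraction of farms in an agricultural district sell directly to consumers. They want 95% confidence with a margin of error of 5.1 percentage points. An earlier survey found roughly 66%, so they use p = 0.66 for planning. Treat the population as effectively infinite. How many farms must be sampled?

For 95% confidence, z = 1.96.
With p = 0.66, p(1−p) = 0.2244.
n = z²·p(1−p)/E² = 1.96² × 0.2244 / 0.051² = 3.8416 × 0.2244 / 0.002601 ≈ 331.43.
Rounding up gives n = 332.

332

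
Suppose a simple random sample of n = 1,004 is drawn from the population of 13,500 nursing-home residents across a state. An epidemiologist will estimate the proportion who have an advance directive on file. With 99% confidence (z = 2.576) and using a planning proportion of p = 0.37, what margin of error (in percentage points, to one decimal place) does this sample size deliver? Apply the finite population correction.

3.8

Finite-population factor: (N−n)/(N−1) = (13500−1004)/(13500−1) = 0.9257.
SE(p̂) = √[p(1−p)/n · (N−n)/(N−1)] = √[0.2331/1004 × 0.9257] = 0.01466.
E = z × SE = 2.576 × 0.01466 = 0.03776 ≈ 3.8 percentage points.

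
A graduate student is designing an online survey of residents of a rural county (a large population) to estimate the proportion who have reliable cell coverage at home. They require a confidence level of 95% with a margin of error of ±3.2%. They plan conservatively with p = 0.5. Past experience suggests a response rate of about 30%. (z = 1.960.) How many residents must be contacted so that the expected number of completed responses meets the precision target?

3127

Completed interviews needed: n₀ = 1.960² × 0.2500 / 0.032² ≈ 937.89 → 938.
At a 30% response rate, contacts needed = 938 / 0.30 ≈ 3126.67 → 3127.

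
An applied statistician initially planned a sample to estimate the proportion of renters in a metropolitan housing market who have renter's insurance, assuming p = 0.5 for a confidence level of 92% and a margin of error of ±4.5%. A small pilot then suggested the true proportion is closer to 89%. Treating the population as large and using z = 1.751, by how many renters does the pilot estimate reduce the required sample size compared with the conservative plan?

230

Conservative (p = 0.5): n = 1.751² × 0.25 / 0.045² ≈ 378.52 → 379.
Using p = 0.89: p(1−p) = 0.0979, so n = 1.751² × 0.0979 / 0.045² ≈ 148.23 → 149.
Reduction: 379 − 149 = 230.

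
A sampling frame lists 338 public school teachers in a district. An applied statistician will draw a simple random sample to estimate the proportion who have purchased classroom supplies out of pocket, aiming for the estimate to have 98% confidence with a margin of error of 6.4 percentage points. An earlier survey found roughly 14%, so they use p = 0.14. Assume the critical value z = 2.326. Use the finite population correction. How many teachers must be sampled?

Unadjusted: n₀ = 2.326² × 0.14 × 0.86 / 0.064² ≈ 159.03, so n₀ = 160.
Finite population correction with N = 338: n = n₀ / (1 + (n₀−1)/N) = 160 / (1 + 159/338) = 160 / 1.4704 ≈ 108.81.
Rounding up, n = 109.

109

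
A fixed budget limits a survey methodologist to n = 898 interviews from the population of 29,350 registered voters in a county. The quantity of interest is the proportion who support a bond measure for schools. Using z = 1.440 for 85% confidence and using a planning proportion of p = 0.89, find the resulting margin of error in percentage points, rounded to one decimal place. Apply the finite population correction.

1.5

Finite-population factor: (N−n)/(N−1) = (29350−898)/(29350−1) = 0.9694.
SE(p̂) = √[p(1−p)/n · (N−n)/(N−1)] = √[0.0979/898 × 0.9694] = 0.01028.
E = z × SE = 1.440 × 0.01028 = 0.01480 ≈ 1.5 percentage points.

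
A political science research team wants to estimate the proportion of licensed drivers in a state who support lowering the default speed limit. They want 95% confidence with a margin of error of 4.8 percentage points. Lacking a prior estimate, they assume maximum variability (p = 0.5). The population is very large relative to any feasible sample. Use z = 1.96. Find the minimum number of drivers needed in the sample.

With p = 0.5, p(1−p) = 0.25.
n = z²·p(1−p)/E² = 1.96² × 0.2500 / 0.048² = 3.8416 × 0.2500 / 0.002304 ≈ 416.84.
Rounding up gives n = 417.

417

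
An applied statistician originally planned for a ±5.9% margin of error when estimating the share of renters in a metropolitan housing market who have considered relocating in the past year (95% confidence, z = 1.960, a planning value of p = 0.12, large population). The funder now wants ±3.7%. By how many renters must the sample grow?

180

At ±5.9%: n = 1.960² × 0.1056 / 0.059² ≈ 116.54 → 117.
At ±3.7%: n = 1.960² × 0.1056 / 0.037² ≈ 296.33 → 297.
Additional respondents: 297 − 117 = 180.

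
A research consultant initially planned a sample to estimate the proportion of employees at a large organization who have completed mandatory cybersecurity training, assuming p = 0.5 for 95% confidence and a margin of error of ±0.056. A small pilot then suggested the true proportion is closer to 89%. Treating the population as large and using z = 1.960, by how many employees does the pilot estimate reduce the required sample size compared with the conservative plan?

Conservative (p = 0.5): n = 1.960² × 0.25 / 0.056² ≈ 306.25 → 307.
Using p = 0.89: p(1−p) = 0.0979, so n = 1.960² × 0.0979 / 0.056² ≈ 119.93 → 120.
Reduction: 307 − 120 = 187.

187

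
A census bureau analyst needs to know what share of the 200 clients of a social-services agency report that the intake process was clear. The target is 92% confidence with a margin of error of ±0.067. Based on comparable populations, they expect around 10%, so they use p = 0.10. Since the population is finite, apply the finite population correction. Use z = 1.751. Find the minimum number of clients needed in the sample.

Unadjusted: n₀ = 1.751² × 0.10 × 0.90 / 0.067² ≈ 61.47, so n₀ = 62.
Finite population correction with N = 200: n = n₀ / (1 + (n₀−1)/N) = 62 / (1 + 61/200) = 62 / 1.3050 ≈ 47.51.
Rounding up, n = 48.

48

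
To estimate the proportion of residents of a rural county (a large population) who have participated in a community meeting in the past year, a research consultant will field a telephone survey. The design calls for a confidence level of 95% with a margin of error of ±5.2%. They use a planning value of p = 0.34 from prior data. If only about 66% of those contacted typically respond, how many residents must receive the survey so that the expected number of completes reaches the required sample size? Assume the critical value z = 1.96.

484

Completed interviews needed: n₀ = 1.96² × 0.2244 / 0.052² ≈ 318.81 → 319.
At a 66% response rate, contacts needed = 319 / 0.66 ≈ 483.33 → 484.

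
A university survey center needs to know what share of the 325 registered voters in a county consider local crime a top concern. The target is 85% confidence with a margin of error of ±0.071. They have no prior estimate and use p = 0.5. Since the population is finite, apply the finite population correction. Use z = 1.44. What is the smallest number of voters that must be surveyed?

Unadjusted: n₀ = 1.44² × 0.50 × 0.50 / 0.071² ≈ 102.84, so n₀ = 103.
Finite population correction with N = 325: n = n₀ / (1 + (n₀−1)/N) = 103 / (1 + 102/325) = 103 / 1.3138 ≈ 78.40.
Rounding up, n = 79.

79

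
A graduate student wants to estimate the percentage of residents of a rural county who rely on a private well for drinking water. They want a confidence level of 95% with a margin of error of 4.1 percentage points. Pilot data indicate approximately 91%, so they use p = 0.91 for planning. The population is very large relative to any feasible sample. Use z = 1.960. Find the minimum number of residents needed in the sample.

188

With p = 0.91, p(1−p) = 0.0819.
n = z²·p(1−p)/E² = 1.960² × 0.0819 / 0.041² = 3.8416 × 0.0819 / 0.001681 ≈ 187.17.
Rounding up gives n = 188.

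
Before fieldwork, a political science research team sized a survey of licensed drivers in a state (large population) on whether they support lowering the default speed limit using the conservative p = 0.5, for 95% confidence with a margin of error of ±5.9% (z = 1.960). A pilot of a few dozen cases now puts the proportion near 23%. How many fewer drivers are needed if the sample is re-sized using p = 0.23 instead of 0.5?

80

Conservative (p = 0.5): n = 1.960² × 0.25 / 0.059² ≈ 275.90 → 276.
Using p = 0.23: p(1−p) = 0.1771, so n = 1.960² × 0.1771 / 0.059² ≈ 195.45 → 196.
Reduction: 276 − 196 = 80.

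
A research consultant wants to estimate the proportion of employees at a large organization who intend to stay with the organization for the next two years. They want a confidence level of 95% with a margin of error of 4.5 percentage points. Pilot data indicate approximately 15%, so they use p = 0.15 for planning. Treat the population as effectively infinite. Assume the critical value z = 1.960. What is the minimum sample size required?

242

With p = 0.15, p(1−p) = 0.1275.
n = z²·p(1−p)/E² = 1.960² × 0.1275 / 0.045² = 3.8416 × 0.1275 / 0.002025 ≈ 241.88.
Rounding up gives n = 242.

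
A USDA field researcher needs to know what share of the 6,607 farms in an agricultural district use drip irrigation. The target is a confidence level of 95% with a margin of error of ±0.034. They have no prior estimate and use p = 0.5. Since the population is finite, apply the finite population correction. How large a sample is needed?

For 95% confidence, z = 1.96.
Unadjusted: n₀ = 1.96² × 0.50 × 0.50 / 0.034² ≈ 830.80, so n₀ = 831.
Finite population correction with N = 6,607: n = n₀ / (1 + (n₀−1)/N) = 831 / (1 + 830/6607) = 831 / 1.1256 ≈ 738.26.
Rounding up, n = 739.

739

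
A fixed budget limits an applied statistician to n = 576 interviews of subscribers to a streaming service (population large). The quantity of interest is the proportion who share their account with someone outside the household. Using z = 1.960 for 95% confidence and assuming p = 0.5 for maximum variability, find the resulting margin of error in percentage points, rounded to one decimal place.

4.1

SE(p̂) = √[p(1−p)/n] = √[0.2500/576] = 0.02083.
E = z × SE = 1.960 × 0.02083 = 0.04083, or 4.1 percentage points.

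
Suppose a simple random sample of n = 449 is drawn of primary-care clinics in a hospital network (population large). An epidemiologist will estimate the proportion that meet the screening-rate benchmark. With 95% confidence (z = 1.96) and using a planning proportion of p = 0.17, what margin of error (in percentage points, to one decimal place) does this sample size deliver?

3.5

SE(p̂) = √[p(1−p)/n] = √[0.1411/449] = 0.01773.
E = z × SE = 1.96 × 0.01773 = 0.03475, or 3.5 percentage points.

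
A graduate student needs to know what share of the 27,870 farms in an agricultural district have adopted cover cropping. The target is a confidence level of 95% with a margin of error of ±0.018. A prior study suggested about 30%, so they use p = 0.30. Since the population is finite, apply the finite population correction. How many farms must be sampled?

For 95% confidence, z = 1.960.
Unadjusted: n₀ = 1.960² × 0.30 × 0.70 / 0.018² ≈ 2489.93, so n₀ = 2490.
Finite population correction with N = 27,870: n = n₀ / (1 + (n₀−1)/N) = 2490 / (1 + 2489/27870) = 2490 / 1.0893 ≈ 2285.86.
Rounding up, n = 2286.

2286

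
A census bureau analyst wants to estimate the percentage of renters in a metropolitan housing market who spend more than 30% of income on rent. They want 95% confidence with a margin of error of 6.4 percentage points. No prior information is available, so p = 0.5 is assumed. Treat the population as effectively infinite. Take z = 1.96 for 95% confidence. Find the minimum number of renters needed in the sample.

With p = 0.5, p(1−p) = 0.25.
n = z²·p(1−p)/E² = 1.96² × 0.2500 / 0.064² = 3.8416 × 0.2500 / 0.004096 ≈ 234.47.
Rounding up gives n = 235.

235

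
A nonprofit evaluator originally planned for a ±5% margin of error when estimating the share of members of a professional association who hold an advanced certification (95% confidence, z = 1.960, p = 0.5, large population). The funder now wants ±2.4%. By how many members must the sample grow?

1283

At ±5%: n = 1.960² × 0.2500 / 0.050² ≈ 384.16 → 385.
At ±2.4%: n = 1.960² × 0.2500 / 0.024² ≈ 1667.36 → 1668.
Additional respondents: 1668 − 385 = 1283.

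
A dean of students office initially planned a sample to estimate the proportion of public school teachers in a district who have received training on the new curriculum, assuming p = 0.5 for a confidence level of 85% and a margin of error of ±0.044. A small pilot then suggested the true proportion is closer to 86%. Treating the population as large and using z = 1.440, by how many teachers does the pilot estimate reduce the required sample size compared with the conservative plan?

Conservative (p = 0.5): n = 1.440² × 0.25 / 0.044² ≈ 267.77 → 268.
Using p = 0.86: p(1−p) = 0.1204, so n = 1.440² × 0.1204 / 0.044² ≈ 128.96 → 129.
Reduction: 268 − 129 = 139.

139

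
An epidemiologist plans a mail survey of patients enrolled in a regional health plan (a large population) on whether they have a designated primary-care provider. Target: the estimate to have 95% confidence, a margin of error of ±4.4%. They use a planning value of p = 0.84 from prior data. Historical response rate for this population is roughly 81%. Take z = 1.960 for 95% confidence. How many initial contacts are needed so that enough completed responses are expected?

Completed interviews needed: n₀ = 1.960² × 0.1344 / 0.044² ≈ 266.69 → 267.
At an 81% response rate, contacts needed = 267 / 0.81 ≈ 329.63 → 330.

330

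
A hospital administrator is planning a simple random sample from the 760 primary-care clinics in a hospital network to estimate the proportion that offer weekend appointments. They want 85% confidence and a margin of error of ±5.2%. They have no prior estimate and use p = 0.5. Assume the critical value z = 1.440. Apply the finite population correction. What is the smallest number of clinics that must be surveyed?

Unadjusted: n₀ = 1.440² × 0.50 × 0.50 / 0.052² ≈ 191.72, so n₀ = 192.
Finite population correction with N = 760: n = n₀ / (1 + (n₀−1)/N) = 192 / (1 + 191/760) = 192 / 1.2513 ≈ 153.44.
Rounding up, n = 154.

154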